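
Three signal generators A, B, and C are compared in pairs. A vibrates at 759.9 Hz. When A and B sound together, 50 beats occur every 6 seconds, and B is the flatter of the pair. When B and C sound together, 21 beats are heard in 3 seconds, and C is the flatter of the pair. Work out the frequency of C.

A–B: Beat frequency = 50/6 = 8.3333 Hz.
B is below A, so f_B = 759.9 − 8.3333 = 751.5667 Hz.
B–C: Beat frequency = 21/3 = 7 Hz.
C is below B, so f_C = 751.5667 − 7 = 744.5667 Hz.

744.5667 Hz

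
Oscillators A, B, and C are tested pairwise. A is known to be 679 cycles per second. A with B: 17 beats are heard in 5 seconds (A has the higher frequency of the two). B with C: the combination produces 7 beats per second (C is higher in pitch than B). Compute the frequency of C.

682.6 Hz

A–B: Beat frequency = 17/5 = 3.4 Hz.
B is below A, so f_B = 679 − 3.4 = 675.6 Hz.
C is above B, so f_C = 675.6 + 7 = 682.6 Hz.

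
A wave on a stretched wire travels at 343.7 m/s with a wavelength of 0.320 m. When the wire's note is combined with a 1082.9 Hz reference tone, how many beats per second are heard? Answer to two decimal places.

Source frequency f = v/λ = 343.7/0.320 = 1074.0625 Hz.
f_beat = |1074.0625 − 1082.9| = 8.84 Hz.

8.84 Hz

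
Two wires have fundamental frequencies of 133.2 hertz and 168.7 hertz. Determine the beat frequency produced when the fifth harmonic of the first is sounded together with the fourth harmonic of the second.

Fifth harmonic of the first: 5·133.2 = 666.0 Hz.
Fourth harmonic of the second: 4·168.7 = 674.8 Hz.
f_beat = |666.0 − 674.8| = 8.8 Hz.

8.8 Hz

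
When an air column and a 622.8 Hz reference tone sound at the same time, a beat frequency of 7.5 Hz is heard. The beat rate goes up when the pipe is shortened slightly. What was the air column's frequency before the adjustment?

|f − 622.8| = 7.5, so the air column was at either 615.3 Hz or 630.3 Hz.
A shorter pipe has a higher fundamental; the adjustment raises the air column's frequency.
The beat rate rose, so the adjustment moved the air column further from 622.8 Hz — it was already above the reference.

630.3 Hz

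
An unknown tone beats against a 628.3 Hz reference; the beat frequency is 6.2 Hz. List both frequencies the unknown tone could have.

622.1 Hz or 634.5 Hz

|f − 628.3| = 6.2, so f = 628.3 ± 6.2.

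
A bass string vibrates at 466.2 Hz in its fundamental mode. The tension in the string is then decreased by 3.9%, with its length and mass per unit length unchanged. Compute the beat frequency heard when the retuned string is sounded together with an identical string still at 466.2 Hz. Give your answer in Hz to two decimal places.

9.18 Hz

For a string, f ∝ √T, so the new frequency is 466.2·√0.961 = 457.0187 Hz.
f_beat = |457.0187 − 466.2| = 9.18 Hz.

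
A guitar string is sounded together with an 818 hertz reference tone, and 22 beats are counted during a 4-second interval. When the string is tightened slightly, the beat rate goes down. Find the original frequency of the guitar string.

812.5 Hz

Beat frequency = 22/4 = 5.5 Hz.
|f − 818| = 5.5, so the guitar string was at either 812.5 Hz or 823.5 Hz.
Increasing tension raises a string's frequency; the adjustment raises the guitar string's frequency.
The beat rate fell, so the adjustment moved the guitar string toward 818 Hz — it must have started below the reference.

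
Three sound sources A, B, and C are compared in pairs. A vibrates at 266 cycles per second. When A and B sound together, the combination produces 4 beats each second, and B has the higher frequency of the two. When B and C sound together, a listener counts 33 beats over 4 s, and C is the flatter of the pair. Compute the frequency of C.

261.75 Hz

B is above A, so f_B = 266 + 4 = 270 Hz.
B–C: Beat frequency = 33/4 = 8.25 Hz.
C is below B, so f_C = 270 − 8.25 = 261.75 Hz.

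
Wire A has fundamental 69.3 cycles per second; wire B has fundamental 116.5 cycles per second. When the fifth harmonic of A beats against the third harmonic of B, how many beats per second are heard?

3.0 Hz

Fifth harmonic of the first: 5·69.3 = 346.5 Hz.
Third harmonic of the second: 3·116.5 = 349.5 Hz.
f_beat = |346.5 − 349.5| = 3.0 Hz.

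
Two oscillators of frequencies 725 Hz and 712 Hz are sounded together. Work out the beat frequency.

13 Hz

f_beat = |f₁ − f₂|.
|725 − 712| = 13 Hz.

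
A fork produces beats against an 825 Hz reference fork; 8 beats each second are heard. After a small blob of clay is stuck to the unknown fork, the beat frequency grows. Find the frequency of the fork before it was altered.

|f − 825| = 8, so the fork was at either 817 Hz or 833 Hz.
Adding mass to a fork lowers its frequency; the adjustment lowers the fork's frequency.
The beat rate rose, so the adjustment moved the fork further from 825 Hz — it was already below the reference.

817 Hz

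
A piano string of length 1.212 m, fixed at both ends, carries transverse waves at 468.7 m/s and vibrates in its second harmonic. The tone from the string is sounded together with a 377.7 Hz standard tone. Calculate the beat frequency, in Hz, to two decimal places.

For a string fixed at both ends, f_n = n·v/(2L) = 2·468.7/(2·1.212) = 386.7162 Hz.
f_beat = |386.7162 − 377.7| = 9.02 Hz.

9.02 Hz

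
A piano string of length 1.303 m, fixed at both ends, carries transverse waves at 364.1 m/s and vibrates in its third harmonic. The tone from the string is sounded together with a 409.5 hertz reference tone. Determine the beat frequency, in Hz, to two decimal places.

For a string fixed at both ends, f_n = n·v/(2L) = 3·364.1/(2·1.303) = 419.1481 Hz.
f_beat = |419.1481 − 409.5| = 9.65 Hz.

9.65 Hz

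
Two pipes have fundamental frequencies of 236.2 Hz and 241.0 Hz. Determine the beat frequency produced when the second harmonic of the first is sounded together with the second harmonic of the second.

Second harmonic of the first: 2·236.2 = 472.4 Hz.
Second harmonic of the second: 2·241.0 = 482.0 Hz.
f_beat = |472.4 − 482.0| = 9.6 Hz.

9.6 Hz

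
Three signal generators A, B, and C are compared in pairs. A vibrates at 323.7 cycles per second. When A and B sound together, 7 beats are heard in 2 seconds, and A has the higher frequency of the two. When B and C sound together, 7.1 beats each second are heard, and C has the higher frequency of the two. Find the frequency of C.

A–B: Beat frequency = 7/2 = 3.5 Hz.
B is below A, so f_B = 323.7 − 3.5 = 320.2 Hz.
C is above B, so f_C = 320.2 + 7.1 = 327.3 Hz.

327.3 Hz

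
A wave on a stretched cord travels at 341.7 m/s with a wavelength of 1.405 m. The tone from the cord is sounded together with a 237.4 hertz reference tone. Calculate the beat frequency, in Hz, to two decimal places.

5.80 Hz

Source frequency f = v/λ = 341.7/1.405 = 243.2028 Hz.
f_beat = |243.2028 − 237.4| = 5.80 Hz.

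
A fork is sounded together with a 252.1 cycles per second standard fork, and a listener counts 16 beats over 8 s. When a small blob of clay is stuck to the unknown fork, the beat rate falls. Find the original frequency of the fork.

254.1 Hz

Beat frequency = 16/8 = 2 Hz.
|f − 252.1| = 2, so the fork was at either 250.1 Hz or 254.1 Hz.
Adding mass to a fork lowers its frequency; the adjustment lowers the fork's frequency.
The beat rate fell, so the adjustment moved the fork toward 252.1 Hz — it must have started above the reference.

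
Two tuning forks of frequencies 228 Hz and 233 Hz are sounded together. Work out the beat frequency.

The beat frequency equals the magnitude of the frequency difference.
|228 − 233| = 5 Hz.

5 Hz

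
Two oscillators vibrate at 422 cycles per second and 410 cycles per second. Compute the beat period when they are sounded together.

0.083 s

f_beat = |422 − 410| = 12 Hz.
Beat period T = 1 / f_beat = 1 / 12 s.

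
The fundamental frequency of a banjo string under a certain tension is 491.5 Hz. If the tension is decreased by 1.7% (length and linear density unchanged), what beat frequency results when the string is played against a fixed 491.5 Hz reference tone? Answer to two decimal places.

For a string, f ∝ √T, so the new frequency is 491.5·√0.983 = 487.3043 Hz.
f_beat = |487.3043 − 491.5| = 4.20 Hz.

4.20 Hz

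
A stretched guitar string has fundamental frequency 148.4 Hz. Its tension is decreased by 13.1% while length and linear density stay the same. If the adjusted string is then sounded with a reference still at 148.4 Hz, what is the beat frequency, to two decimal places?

10.06 Hz

For a string, f ∝ √T, so the new frequency is 148.4·√0.869 = 138.3387 Hz.
f_beat = |138.3387 − 148.4| = 10.06 Hz.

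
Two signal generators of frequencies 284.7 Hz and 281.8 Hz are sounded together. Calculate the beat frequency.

2.9 Hz

f_beat = |f₁ − f₂|.
|284.7 − 281.8| = 2.9 Hz.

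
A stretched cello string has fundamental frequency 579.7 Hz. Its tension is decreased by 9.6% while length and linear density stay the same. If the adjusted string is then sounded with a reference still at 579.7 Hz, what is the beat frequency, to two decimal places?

For a string, f ∝ √T, so the new frequency is 579.7·√0.904 = 551.1725 Hz.
f_beat = |551.1725 − 579.7| = 28.53 Hz.

28.53 Hz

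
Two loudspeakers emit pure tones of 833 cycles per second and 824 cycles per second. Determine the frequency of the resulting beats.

f_beat = |f₁ − f₂|.
|833 − 824| = 9 Hz.

9 Hz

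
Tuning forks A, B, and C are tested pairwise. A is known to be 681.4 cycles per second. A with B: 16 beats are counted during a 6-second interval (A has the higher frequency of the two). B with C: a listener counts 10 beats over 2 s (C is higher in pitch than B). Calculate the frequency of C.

A–B: Beat frequency = 16/6 = 2.6667 Hz.
B is below A, so f_B = 681.4 − 2.6667 = 678.7333 Hz.
B–C: Beat frequency = 10/2 = 5 Hz.
C is above B, so f_C = 678.7333 + 5 = 683.7333 Hz.

683.7333 Hz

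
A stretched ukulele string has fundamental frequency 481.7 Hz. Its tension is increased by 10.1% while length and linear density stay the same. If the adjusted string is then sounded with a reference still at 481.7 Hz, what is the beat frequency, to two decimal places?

23.74 Hz

For a string, f ∝ √T, so the new frequency is 481.7·√1.101 = 505.4408 Hz.
f_beat = |505.4408 − 481.7| = 23.74 Hz.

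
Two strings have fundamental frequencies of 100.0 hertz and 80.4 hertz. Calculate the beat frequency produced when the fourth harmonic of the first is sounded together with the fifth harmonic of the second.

Fourth harmonic of the first: 4·100.0 = 400.0 Hz.
Fifth harmonic of the second: 5·80.4 = 402.0 Hz.
f_beat = |400.0 − 402.0| = 2.0 Hz.

2.0 Hz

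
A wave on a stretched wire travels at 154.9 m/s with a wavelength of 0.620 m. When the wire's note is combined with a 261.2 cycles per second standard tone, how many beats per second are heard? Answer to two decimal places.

11.36 Hz

Source frequency f = v/λ = 154.9/0.620 = 249.8387 Hz.
f_beat = |249.8387 − 261.2| = 11.36 Hz.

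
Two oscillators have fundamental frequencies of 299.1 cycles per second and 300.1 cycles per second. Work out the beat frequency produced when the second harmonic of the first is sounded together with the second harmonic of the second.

2.0 Hz

Second harmonic of the first: 2·299.1 = 598.2 Hz.
Second harmonic of the second: 2·300.1 = 600.2 Hz.
f_beat = |598.2 − 600.2| = 2.0 Hz.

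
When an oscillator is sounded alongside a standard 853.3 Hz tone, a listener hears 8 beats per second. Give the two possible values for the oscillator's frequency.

845.3 Hz or 861.3 Hz

|f − 853.3| = 8, so f = 853.3 ± 8.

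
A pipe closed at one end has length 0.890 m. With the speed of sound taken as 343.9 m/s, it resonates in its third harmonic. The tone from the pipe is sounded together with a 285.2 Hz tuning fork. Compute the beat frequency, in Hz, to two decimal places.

4.60 Hz

Closed pipe (odd harmonics): f_n = n·v/(4L) = 3·343.9/(4·0.890) = 289.8034 Hz.
f_beat = |289.8034 − 285.2| = 4.60 Hz.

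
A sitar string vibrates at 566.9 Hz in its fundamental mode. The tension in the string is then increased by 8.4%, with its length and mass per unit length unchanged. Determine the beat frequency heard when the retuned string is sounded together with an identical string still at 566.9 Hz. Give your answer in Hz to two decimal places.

For a string, f ∝ √T, so the new frequency is 566.9·√1.084 = 590.2298 Hz.
f_beat = |590.2298 − 566.9| = 23.33 Hz.

23.33 Hz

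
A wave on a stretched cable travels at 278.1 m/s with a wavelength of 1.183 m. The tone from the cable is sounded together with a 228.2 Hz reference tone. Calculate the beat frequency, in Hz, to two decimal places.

6.88 Hz

Source frequency f = v/λ = 278.1/1.183 = 235.0803 Hz.
f_beat = |235.0803 − 228.2| = 6.88 Hz.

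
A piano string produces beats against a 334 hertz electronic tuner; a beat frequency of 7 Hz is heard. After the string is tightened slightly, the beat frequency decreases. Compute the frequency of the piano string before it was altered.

|f − 334| = 7, so the piano string was at either 327 Hz or 341 Hz.
Increasing tension raises a string's frequency; the adjustment raises the piano string's frequency.
The beat rate fell, so the adjustment moved the piano string toward 334 Hz — it must have started below the reference.

327 Hz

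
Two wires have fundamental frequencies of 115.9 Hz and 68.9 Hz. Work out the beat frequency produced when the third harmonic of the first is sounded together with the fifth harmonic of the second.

3.2 Hz

Third harmonic of the first: 3·115.9 = 347.7 Hz.
Fifth harmonic of the second: 5·68.9 = 344.5 Hz.
f_beat = |347.7 − 344.5| = 3.2 Hz.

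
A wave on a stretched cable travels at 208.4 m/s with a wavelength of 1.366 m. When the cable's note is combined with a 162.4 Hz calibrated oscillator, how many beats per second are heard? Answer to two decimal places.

9.84 Hz

Source frequency f = v/λ = 208.4/1.366 = 152.5622 Hz.
f_beat = |152.5622 − 162.4| = 9.84 Hz.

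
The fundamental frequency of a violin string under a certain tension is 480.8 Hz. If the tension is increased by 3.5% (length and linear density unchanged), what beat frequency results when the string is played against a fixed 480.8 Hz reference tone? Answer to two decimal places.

For a string, f ∝ √T, so the new frequency is 480.8·√1.035 = 489.1416 Hz.
f_beat = |489.1416 − 480.8| = 8.34 Hz.

8.34 Hz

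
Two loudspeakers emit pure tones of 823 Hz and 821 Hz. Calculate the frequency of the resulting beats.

2 Hz

Beats arise from superposition of two nearby frequencies; the beat rate is |f₁ − f₂|.
|823 − 821| = 2 Hz.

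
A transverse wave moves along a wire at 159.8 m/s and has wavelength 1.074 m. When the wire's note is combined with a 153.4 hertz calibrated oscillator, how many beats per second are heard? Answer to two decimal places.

Source frequency f = v/λ = 159.8/1.074 = 148.7896 Hz.
f_beat = |148.7896 − 153.4| = 4.61 Hz.

4.61 Hz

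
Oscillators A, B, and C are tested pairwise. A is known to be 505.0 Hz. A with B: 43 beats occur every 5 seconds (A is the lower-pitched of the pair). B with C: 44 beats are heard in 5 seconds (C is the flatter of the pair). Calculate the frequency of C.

504.8 Hz

A–B: Beat frequency = 43/5 = 8.6 Hz.
B is above A, so f_B = 505.0 + 8.6 = 513.6 Hz.
B–C: Beat frequency = 44/5 = 8.8 Hz.
C is below B, so f_C = 513.6 − 8.8 = 504.8 Hz.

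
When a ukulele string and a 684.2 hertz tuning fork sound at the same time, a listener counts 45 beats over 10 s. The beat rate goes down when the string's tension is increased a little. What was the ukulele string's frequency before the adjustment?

Beat frequency = 45/10 = 4.5 Hz.
|f − 684.2| = 4.5, so the ukulele string was at either 679.7 Hz or 688.7 Hz.
Higher tension means higher frequency; the adjustment raises the ukulele string's frequency.
The beat rate fell, so the adjustment moved the ukulele string toward 684.2 Hz — it must have started below the reference.

679.7 Hz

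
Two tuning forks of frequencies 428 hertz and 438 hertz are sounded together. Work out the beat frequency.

f_beat = |f₁ − f₂|.
|428 − 438| = 10 Hz.

10 Hz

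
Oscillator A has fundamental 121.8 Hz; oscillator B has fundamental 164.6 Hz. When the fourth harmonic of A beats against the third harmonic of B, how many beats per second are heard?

Fourth harmonic of the first: 4·121.8 = 487.2 Hz.
Third harmonic of the second: 3·164.6 = 493.8 Hz.
f_beat = |487.2 − 493.8| = 6.6 Hz.

6.6 Hz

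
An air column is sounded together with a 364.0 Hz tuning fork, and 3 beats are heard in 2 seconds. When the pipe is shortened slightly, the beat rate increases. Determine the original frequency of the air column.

Beat frequency = 3/2 = 1.5 Hz.
|f − 364.0| = 1.5, so the air column was at either 362.5 Hz or 365.5 Hz.
A shorter pipe has a higher fundamental; the adjustment raises the air column's frequency.
The beat rate rose, so the adjustment moved the air column further from 364.0 Hz — it was already above the reference.

365.5 Hz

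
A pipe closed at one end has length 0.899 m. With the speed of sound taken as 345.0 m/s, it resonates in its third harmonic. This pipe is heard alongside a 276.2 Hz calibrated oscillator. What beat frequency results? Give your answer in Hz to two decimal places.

Closed pipe (odd harmonics): f_n = n·v/(4L) = 3·345.0/(4·0.899) = 287.8198 Hz.
f_beat = |287.8198 − 276.2| = 11.62 Hz.

11.62 Hz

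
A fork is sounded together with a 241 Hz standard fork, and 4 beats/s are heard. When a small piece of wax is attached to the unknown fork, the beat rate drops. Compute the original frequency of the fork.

|f − 241| = 4, so the fork was at either 237 Hz or 245 Hz.
Loading a fork with wax lowers its frequency; the adjustment lowers the fork's frequency.
The beat rate fell, so the adjustment moved the fork toward 241 Hz — it must have started above the reference.

245 Hz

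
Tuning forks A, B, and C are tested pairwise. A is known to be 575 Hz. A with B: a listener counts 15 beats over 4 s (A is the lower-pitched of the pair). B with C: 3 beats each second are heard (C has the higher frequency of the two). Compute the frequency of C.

A–B: Beat frequency = 15/4 = 3.75 Hz.
B is above A, so f_B = 575 + 3.75 = 578.75 Hz.
C is above B, so f_C = 578.75 + 3 = 581.75 Hz.

581.75 Hz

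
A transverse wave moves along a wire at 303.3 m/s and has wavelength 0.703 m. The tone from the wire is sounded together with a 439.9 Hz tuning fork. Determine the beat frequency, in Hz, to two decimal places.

Source frequency f = v/λ = 303.3/0.703 = 431.4367 Hz.
f_beat = |431.4367 − 439.9| = 8.46 Hz.

8.46 Hz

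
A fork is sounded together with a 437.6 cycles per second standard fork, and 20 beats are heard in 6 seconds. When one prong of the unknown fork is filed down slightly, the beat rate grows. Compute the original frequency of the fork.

440.9333 Hz

Beat frequency = 20/6 = 3.3333 Hz.
|f − 437.6| = 3.3333, so the fork was at either 434.2667 Hz or 440.9333 Hz.
Filing a prong removes mass and raises the fork's frequency; the adjustment raises the fork's frequency.
The beat rate rose, so the adjustment moved the fork further from 437.6 Hz — it was already above the reference.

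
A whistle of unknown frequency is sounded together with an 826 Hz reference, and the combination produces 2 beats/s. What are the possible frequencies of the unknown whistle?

824 Hz or 828 Hz

|f − 826| = 2, so f = 826 ± 2.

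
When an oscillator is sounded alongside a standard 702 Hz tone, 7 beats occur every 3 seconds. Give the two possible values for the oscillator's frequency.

699.6667 Hz or 704.3333 Hz

Beat frequency = 7/3 = 2.3333 Hz.
|f − 702| = 2.3333, so f = 702 ± 2.3333.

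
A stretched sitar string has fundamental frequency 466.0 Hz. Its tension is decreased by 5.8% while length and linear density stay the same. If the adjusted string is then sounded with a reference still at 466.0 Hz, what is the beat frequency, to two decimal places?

For a string, f ∝ √T, so the new frequency is 466.0·√0.942 = 452.2841 Hz.
f_beat = |452.2841 − 466.0| = 13.72 Hz.

13.72 Hz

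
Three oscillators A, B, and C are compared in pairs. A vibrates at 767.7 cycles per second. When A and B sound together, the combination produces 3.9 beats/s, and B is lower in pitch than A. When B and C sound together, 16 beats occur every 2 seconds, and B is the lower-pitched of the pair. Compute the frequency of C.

771.8 Hz

B is below A, so f_B = 767.7 − 3.9 = 763.8 Hz.
B–C: Beat frequency = 16/2 = 8 Hz.
C is above B, so f_C = 763.8 + 8 = 771.8 Hz.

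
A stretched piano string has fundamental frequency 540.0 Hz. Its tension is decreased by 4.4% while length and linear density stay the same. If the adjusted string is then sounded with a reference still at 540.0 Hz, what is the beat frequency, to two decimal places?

For a string, f ∝ √T, so the new frequency is 540.0·√0.956 = 527.9864 Hz.
f_beat = |527.9864 − 540.0| = 12.01 Hz.

12.01 Hz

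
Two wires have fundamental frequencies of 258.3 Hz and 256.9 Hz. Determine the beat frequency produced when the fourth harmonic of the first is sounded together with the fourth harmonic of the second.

Fourth harmonic of the first: 4·258.3 = 1033.2 Hz.
Fourth harmonic of the second: 4·256.9 = 1027.6 Hz.
f_beat = |1033.2 − 1027.6| = 5.6 Hz.

5.6 Hz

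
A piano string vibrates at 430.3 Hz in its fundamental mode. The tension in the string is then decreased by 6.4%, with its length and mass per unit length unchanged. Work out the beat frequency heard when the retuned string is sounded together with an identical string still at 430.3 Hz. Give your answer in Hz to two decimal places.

14.00 Hz

For a string, f ∝ √T, so the new frequency is 430.3·√0.936 = 416.3027 Hz.
f_beat = |416.3027 − 430.3| = 14.00 Hz.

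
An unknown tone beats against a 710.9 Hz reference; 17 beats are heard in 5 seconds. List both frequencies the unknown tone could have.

Beat frequency = 17/5 = 3.4 Hz.
|f − 710.9| = 3.4, so f = 710.9 ± 3.4.

707.5 Hz or 714.3 Hz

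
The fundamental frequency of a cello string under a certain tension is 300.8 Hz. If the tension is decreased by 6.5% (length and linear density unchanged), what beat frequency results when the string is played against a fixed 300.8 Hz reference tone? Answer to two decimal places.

9.94 Hz

For a string, f ∝ √T, so the new frequency is 300.8·√0.935 = 290.8598 Hz.
f_beat = |290.8598 − 300.8| = 9.94 Hz.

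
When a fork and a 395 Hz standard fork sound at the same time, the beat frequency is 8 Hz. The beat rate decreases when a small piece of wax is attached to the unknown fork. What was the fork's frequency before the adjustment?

|f − 395| = 8, so the fork was at either 387 Hz or 403 Hz.
Loading a fork with wax lowers its frequency; the adjustment lowers the fork's frequency.
The beat rate fell, so the adjustment moved the fork toward 395 Hz — it must have started above the reference.

403 Hz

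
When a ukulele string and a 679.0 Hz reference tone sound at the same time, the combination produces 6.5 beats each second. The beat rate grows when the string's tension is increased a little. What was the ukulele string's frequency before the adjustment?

|f − 679.0| = 6.5, so the ukulele string was at either 672.5 Hz or 685.5 Hz.
Higher tension means higher frequency; the adjustment raises the ukulele string's frequency.
The beat rate rose, so the adjustment moved the ukulele string further from 679.0 Hz — it was already above the reference.

685.5 Hz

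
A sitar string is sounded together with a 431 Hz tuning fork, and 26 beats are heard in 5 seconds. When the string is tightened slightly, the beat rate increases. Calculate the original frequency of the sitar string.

436.2 Hz

Beat frequency = 26/5 = 5.2 Hz.
|f − 431| = 5.2, so the sitar string was at either 425.8 Hz or 436.2 Hz.
Increasing tension raises a string's frequency; the adjustment raises the sitar string's frequency.
The beat rate rose, so the adjustment moved the sitar string further from 431 Hz — it was already above the reference.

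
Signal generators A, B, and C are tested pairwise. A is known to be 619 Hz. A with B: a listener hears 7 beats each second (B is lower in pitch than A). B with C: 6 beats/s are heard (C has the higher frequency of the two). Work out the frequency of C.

B is below A, so f_B = 619 − 7 = 612 Hz.
C is above B, so f_C = 612 + 6 = 618 Hz.

618 Hz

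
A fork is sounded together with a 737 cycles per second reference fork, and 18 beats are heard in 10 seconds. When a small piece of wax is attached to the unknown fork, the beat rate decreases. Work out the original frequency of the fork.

738.8 Hz

Beat frequency = 18/10 = 1.8 Hz.
|f − 737| = 1.8, so the fork was at either 735.2 Hz or 738.8 Hz.
Loading a fork with wax lowers its frequency; the adjustment lowers the fork's frequency.
The beat rate fell, so the adjustment moved the fork toward 737 Hz — it must have started above the reference.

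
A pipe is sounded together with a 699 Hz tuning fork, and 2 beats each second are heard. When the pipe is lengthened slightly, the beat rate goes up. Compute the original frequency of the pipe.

|f − 699| = 2, so the pipe was at either 697 Hz or 701 Hz.
A longer pipe has a lower fundamental; the adjustment lowers the pipe's frequency.
The beat rate rose, so the adjustment moved the pipe further from 699 Hz — it was already below the reference.

697 Hz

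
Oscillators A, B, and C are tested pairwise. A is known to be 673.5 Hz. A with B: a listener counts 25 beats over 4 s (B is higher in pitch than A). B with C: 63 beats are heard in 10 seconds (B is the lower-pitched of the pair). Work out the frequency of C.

A–B: Beat frequency = 25/4 = 6.25 Hz.
B is above A, so f_B = 673.5 + 6.25 = 679.75 Hz.
B–C: Beat frequency = 63/10 = 6.3 Hz.
C is above B, so f_C = 679.75 + 6.3 = 686.05 Hz.

686.05 Hz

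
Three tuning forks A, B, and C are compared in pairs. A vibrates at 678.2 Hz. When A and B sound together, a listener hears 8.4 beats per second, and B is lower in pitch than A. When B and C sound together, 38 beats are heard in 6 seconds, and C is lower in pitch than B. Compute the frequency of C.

663.4667 Hz

B is below A, so f_B = 678.2 − 8.4 = 669.8 Hz.
B–C: Beat frequency = 38/6 = 6.3333 Hz.
C is below B, so f_C = 669.8 − 6.3333 = 663.4667 Hz.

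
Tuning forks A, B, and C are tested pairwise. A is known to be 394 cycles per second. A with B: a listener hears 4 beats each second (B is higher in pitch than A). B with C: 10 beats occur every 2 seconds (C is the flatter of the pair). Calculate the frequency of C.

B is above A, so f_B = 394 + 4 = 398 Hz.
B–C: Beat frequency = 10/2 = 5 Hz.
C is below B, so f_C = 398 − 5 = 393 Hz.

393 Hz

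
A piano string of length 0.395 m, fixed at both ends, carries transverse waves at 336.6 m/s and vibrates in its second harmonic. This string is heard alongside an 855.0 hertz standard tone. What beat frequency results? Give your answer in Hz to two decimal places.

2.85 Hz

For a string fixed at both ends, f_n = n·v/(2L) = 2·336.6/(2·0.395) = 852.1519 Hz.
f_beat = |852.1519 − 855.0| = 2.85 Hz.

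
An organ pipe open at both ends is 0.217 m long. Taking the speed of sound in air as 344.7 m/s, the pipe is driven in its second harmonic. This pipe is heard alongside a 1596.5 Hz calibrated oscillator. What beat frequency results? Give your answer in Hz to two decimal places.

8.02 Hz

Open pipe: f_n = n·v/(2L) = 2·344.7/(2·0.217) = 1588.4793 Hz.
f_beat = |1588.4793 − 1596.5| = 8.02 Hz.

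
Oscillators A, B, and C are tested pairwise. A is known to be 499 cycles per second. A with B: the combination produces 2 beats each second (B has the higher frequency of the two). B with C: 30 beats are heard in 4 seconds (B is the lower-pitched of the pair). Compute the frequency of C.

B is above A, so f_B = 499 + 2 = 501 Hz.
B–C: Beat frequency = 30/4 = 7.5 Hz.
C is above B, so f_C = 501 + 7.5 = 508.5 Hz.

508.5 Hz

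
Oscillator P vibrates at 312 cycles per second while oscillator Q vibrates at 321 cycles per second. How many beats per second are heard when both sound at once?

f_beat = |f₁ − f₂|.
|312 − 321| = 9 Hz.

9 Hz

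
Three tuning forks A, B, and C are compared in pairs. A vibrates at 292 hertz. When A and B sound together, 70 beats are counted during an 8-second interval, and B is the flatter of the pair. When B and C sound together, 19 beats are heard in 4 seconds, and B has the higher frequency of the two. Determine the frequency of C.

278.5 Hz

A–B: Beat frequency = 70/8 = 8.75 Hz.
B is below A, so f_B = 292 − 8.75 = 283.25 Hz.
B–C: Beat frequency = 19/4 = 4.75 Hz.
C is below B, so f_C = 283.25 − 4.75 = 278.5 Hz.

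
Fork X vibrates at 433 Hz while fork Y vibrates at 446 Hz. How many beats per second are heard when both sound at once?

f_beat = |f₁ − f₂|.
|433 − 446| = 13 Hz.

13 Hz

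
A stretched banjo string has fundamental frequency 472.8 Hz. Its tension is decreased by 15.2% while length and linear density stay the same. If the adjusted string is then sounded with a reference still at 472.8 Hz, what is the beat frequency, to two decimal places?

For a string, f ∝ √T, so the new frequency is 472.8·√0.848 = 435.3869 Hz.
f_beat = |435.3869 − 472.8| = 37.41 Hz.

37.41 Hz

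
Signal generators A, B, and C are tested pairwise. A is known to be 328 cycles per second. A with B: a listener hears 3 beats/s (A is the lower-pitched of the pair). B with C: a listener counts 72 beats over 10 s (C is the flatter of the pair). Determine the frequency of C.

323.8 Hz

B is above A, so f_B = 328 + 3 = 331 Hz.
B–C: Beat frequency = 72/10 = 7.2 Hz.
C is below B, so f_C = 331 − 7.2 = 323.8 Hz.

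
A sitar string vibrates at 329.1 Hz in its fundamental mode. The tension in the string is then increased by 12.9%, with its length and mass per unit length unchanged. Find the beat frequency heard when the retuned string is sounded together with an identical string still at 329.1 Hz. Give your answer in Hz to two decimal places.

For a string, f ∝ √T, so the new frequency is 329.1·√1.129 = 349.6833 Hz.
f_beat = |349.6833 − 329.1| = 20.58 Hz.

20.58 Hz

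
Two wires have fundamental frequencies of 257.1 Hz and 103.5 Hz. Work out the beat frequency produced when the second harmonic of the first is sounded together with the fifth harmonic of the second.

Second harmonic of the first: 2·257.1 = 514.2 Hz.
Fifth harmonic of the second: 5·103.5 = 517.5 Hz.
f_beat = |514.2 − 517.5| = 3.3 Hz.

3.3 Hz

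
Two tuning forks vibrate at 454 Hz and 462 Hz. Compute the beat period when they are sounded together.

f_beat = |454 − 462| = 8 Hz.
Beat period T = 1 / f_beat = 1 / 8 s.

0.125 s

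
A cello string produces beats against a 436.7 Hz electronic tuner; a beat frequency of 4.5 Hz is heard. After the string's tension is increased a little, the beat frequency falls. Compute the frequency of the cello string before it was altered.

432.2 Hz

|f − 436.7| = 4.5, so the cello string was at either 432.2 Hz or 441.2 Hz.
Higher tension means higher frequency; the adjustment raises the cello string's frequency.
The beat rate fell, so the adjustment moved the cello string toward 436.7 Hz — it must have started below the reference.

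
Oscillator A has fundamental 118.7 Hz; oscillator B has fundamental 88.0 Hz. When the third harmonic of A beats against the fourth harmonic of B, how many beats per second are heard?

4.1 Hz

Third harmonic of the first: 3·118.7 = 356.1 Hz.
Fourth harmonic of the second: 4·88.0 = 352.0 Hz.
f_beat = |356.1 − 352.0| = 4.1 Hz.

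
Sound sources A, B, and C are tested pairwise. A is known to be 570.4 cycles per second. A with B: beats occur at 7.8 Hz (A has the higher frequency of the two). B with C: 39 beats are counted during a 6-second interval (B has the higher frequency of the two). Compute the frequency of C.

B is below A, so f_B = 570.4 − 7.8 = 562.6 Hz.
B–C: Beat frequency = 39/6 = 6.5 Hz.
C is below B, so f_C = 562.6 − 6.5 = 556.1 Hz.

556.1 Hz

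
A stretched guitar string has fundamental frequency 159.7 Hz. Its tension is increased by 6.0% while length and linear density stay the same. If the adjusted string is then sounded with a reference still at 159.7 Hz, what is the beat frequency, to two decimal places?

4.72 Hz

For a string, f ∝ √T, so the new frequency is 159.7·√1.060 = 164.4212 Hz.
f_beat = |164.4212 − 159.7| = 4.72 Hz.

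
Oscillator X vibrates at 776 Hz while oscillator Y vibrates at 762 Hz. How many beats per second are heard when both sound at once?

14 Hz

f_beat = |f₁ − f₂|.
|776 − 762| = 14 Hz.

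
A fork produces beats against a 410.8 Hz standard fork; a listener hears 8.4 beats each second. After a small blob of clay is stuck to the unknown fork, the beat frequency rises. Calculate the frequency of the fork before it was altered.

|f − 410.8| = 8.4, so the fork was at either 402.4 Hz or 419.2 Hz.
Adding mass to a fork lowers its frequency; the adjustment lowers the fork's frequency.
The beat rate rose, so the adjustment moved the fork further from 410.8 Hz — it was already below the reference.

402.4 Hz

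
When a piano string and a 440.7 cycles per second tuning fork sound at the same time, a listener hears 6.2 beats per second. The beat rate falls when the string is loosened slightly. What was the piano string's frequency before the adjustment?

|f − 440.7| = 6.2, so the piano string was at either 434.5 Hz or 446.9 Hz.
Reducing tension lowers a string's frequency; the adjustment lowers the piano string's frequency.
The beat rate fell, so the adjustment moved the piano string toward 440.7 Hz — it must have started above the reference.

446.9 Hz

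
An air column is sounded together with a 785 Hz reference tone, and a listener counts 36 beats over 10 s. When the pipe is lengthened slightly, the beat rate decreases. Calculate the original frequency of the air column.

788.6 Hz

Beat frequency = 36/10 = 3.6 Hz.
|f − 785| = 3.6, so the air column was at either 781.4 Hz or 788.6 Hz.
A longer pipe has a lower fundamental; the adjustment lowers the air column's frequency.
The beat rate fell, so the adjustment moved the air column toward 785 Hz — it must have started above the reference.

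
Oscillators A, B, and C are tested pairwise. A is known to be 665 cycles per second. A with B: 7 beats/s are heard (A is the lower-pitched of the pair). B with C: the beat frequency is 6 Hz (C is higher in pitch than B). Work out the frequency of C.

678 Hz

B is above A, so f_B = 665 + 7 = 672 Hz.
C is above B, so f_C = 672 + 6 = 678 Hz.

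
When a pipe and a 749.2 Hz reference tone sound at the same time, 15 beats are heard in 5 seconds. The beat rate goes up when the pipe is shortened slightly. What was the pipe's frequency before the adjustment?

Beat frequency = 15/5 = 3 Hz.
|f − 749.2| = 3, so the pipe was at either 746.2 Hz or 752.2 Hz.
A shorter pipe has a higher fundamental; the adjustment raises the pipe's frequency.
The beat rate rose, so the adjustment moved the pipe further from 749.2 Hz — it was already above the reference.

752.2 Hz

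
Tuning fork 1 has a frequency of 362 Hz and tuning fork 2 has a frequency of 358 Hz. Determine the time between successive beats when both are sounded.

0.250 s

f_beat = |362 − 358| = 4 Hz.
Beat period T = 1 / f_beat = 1 / 4 s.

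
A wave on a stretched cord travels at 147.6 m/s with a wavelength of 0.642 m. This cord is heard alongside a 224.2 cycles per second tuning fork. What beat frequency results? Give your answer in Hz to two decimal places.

Source frequency f = v/λ = 147.6/0.642 = 229.9065 Hz.
f_beat = |229.9065 − 224.2| = 5.71 Hz.

5.71 Hz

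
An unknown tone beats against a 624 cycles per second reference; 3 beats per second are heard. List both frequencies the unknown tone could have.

621 Hz or 627 Hz

|f − 624| = 3, so f = 624 ± 3.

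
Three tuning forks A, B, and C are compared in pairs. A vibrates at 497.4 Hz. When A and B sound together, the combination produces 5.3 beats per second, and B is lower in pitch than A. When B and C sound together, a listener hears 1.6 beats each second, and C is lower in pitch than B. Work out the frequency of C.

B is below A, so f_B = 497.4 − 5.3 = 492.1 Hz.
C is below B, so f_C = 492.1 − 1.6 = 490.5 Hz.

490.5 Hz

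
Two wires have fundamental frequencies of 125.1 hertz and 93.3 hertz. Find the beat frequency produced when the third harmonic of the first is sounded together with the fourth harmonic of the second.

Third harmonic of the first: 3·125.1 = 375.3 Hz.
Fourth harmonic of the second: 4·93.3 = 373.2 Hz.
f_beat = |375.3 − 373.2| = 2.1 Hz.

2.1 Hz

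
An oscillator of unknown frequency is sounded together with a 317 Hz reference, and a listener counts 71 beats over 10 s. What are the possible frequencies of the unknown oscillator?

309.9 Hz or 324.1 Hz

Beat frequency = 71/10 = 7.1 Hz.
|f − 317| = 7.1, so f = 317 ± 7.1.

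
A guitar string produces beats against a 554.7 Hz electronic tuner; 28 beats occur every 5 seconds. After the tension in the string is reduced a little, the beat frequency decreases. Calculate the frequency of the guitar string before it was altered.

560.3 Hz

Beat frequency = 28/5 = 5.6 Hz.
|f − 554.7| = 5.6, so the guitar string was at either 549.1 Hz or 560.3 Hz.
Lower tension means lower frequency; the adjustment lowers the guitar string's frequency.
The beat rate fell, so the adjustment moved the guitar string toward 554.7 Hz — it must have started above the reference.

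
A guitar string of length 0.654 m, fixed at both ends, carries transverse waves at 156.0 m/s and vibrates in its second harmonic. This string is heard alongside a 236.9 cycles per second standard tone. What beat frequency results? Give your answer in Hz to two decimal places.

For a string fixed at both ends, f_n = n·v/(2L) = 2·156.0/(2·0.654) = 238.5321 Hz.
f_beat = |238.5321 − 236.9| = 1.63 Hz.

1.63 Hz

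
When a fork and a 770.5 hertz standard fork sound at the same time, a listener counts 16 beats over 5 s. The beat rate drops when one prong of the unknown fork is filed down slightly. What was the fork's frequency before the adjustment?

767.3 Hz

Beat frequency = 16/5 = 3.2 Hz.
|f − 770.5| = 3.2, so the fork was at either 767.3 Hz or 773.7 Hz.
Filing a prong removes mass and raises the fork's frequency; the adjustment raises the fork's frequency.
The beat rate fell, so the adjustment moved the fork toward 770.5 Hz — it must have started below the reference.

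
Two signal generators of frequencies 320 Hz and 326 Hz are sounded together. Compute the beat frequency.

Beats arise from superposition of two nearby frequencies; the beat rate is |f₁ − f₂|.
|320 − 326| = 6 Hz.

6 Hz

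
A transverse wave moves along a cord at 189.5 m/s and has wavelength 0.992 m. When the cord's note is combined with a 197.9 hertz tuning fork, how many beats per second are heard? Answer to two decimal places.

Source frequency f = v/λ = 189.5/0.992 = 191.0282 Hz.
f_beat = |191.0282 − 197.9| = 6.87 Hz.

6.87 Hz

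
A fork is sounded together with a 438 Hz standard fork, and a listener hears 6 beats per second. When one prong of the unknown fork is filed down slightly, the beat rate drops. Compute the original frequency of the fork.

|f − 438| = 6, so the fork was at either 432 Hz or 444 Hz.
Filing a prong removes mass and raises the fork's frequency; the adjustment raises the fork's frequency.
The beat rate fell, so the adjustment moved the fork toward 438 Hz — it must have started below the reference.

432 Hz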